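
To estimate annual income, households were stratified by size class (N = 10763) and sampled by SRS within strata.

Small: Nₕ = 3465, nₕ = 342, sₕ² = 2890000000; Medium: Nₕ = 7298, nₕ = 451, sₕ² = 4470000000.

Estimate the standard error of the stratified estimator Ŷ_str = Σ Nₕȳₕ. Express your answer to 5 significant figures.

Var(Ŷ_str) = Σₕ Nₕ²(1 − fₕ)sₕ²/nₕ.
Small: 3465²·(1 − 342/3465)·2890000000/342 = 9.1442262 × 10^13.
Medium: 7298²·(1 − 451/7298)·4470000000/451 = 4.9526218 × 10^14.
Sum = 5.8670444 × 10^14.
SE = √(5.8670444 × 10^14) = 2.4222 × 10^7.

2.4222 × 10^7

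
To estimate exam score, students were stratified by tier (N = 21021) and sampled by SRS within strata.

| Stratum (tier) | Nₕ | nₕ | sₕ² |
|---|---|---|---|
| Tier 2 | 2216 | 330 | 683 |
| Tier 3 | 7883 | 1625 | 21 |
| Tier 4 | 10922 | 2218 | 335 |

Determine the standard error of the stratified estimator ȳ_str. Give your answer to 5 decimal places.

Var(ȳ_str) = Σₕ Wₕ²(1 − fₕ)sₕ²/nₕ with Wₕ = Nₕ/N, N = 21021.
Tier 2: Wₕ = 0.10541839; term = 0.10541839²·(1 − 0.14891697)·683/330 = 0.019575437.
Tier 3: Wₕ = 0.37500595; term = 0.37500595²·(1 − 0.20613979)·21/1625 = 0.001442734.
Tier 4: Wₕ = 0.51957566; term = 0.51957566²·(1 − 0.20307636)·335/2218 = 0.032493581.
Sum = 0.053511752.
SE = √(0.053511752) = 0.23133.

0.23133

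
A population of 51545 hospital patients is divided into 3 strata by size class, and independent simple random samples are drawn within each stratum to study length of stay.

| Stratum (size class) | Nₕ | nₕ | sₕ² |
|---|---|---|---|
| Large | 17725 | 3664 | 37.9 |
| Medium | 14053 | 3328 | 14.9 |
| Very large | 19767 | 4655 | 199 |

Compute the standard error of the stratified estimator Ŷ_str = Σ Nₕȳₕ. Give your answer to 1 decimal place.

4002.9

Var(Ŷ_str) = Σₕ Nₕ²(1 − fₕ)sₕ²/nₕ.
Large: 17725²·(1 − 3664/17725)·37.9/3664 = 2.5780195 × 10^6.
Medium: 14053²·(1 − 3328/14053)·14.9/3328 = 674791.03.
Very large: 19767²·(1 − 4655/19767)·199/4655 = 1.2770153 × 10^7.
Sum = 1.6022964 × 10^7.
SE = √(1.6022964 × 10^7) = 4002.9.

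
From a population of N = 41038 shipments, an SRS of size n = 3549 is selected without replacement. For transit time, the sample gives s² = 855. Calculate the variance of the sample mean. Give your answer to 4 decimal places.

Under SRS without replacement, Var(ȳ) = (1 − f)·s²/n with f = n/N = 3549/41038 = 0.08648082.
Var(ȳ) = (1 − 0.08648082)·855/3549 = 0.91351918·0.24091293 = 0.22007858.

0.2201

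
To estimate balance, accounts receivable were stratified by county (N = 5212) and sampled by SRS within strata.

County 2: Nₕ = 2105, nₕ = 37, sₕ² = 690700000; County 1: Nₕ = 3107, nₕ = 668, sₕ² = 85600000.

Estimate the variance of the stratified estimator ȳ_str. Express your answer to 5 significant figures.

Var(ȳ_str) = Σₕ Wₕ²(1 − fₕ)sₕ²/nₕ with Wₕ = Nₕ/N, N = 5212.
County 2: Wₕ = 0.40387567; term = 0.40387567²·(1 − 0.01757720)·690700000/37 = 2.9914487 × 10^6.
County 1: Wₕ = 0.59612433; term = 0.59612433²·(1 − 0.21499839)·85600000/668 = 35747.16.
Sum = 3.0271959 × 10^6.

3.0272 × 10^6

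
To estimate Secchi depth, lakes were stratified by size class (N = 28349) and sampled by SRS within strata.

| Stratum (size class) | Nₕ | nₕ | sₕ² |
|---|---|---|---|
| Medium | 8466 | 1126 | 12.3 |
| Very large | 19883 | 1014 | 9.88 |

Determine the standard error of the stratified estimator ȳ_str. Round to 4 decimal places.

Var(ȳ_str) = Σₕ Wₕ²(1 − fₕ)sₕ²/nₕ with Wₕ = Nₕ/N, N = 28349.
Medium: Wₕ = 0.29863487; term = 0.29863487²·(1 − 0.13300260)·12.3/1126 = 8.4462816 × 10^-4.
Very large: Wₕ = 0.70136513; term = 0.70136513²·(1 − 0.05099834)·9.88/1014 = 0.0045485639.
Sum = 0.0053931921.
SE = √(0.0053931921) = 0.0734.

0.0734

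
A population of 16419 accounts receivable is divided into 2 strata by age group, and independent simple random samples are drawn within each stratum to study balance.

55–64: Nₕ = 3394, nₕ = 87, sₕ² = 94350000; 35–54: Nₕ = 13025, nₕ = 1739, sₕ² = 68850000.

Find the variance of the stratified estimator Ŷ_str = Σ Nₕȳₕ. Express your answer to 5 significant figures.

Var(Ŷ_str) = Σₕ Nₕ²(1 − fₕ)sₕ²/nₕ.
55–64: 3394²·(1 − 87/3394)·94350000/87 = 1.2172189 × 10^13.
35–54: 13025²·(1 − 1739/13025)·68850000/1739 = 5.8199887 × 10^12.
Sum = 1.7992178 × 10^13.

1.7992 × 10^13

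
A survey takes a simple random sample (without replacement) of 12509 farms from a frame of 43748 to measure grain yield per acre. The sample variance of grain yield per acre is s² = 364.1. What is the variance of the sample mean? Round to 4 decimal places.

Under SRS without replacement, Var(ȳ) = (1 − f)·s²/n with f = n/N = 12509/43748 = 0.28593307.
Var(ȳ) = (1 − 0.28593307)·364.1/12509 = 0.71406693·0.029107043 = 0.020784377.

0.0208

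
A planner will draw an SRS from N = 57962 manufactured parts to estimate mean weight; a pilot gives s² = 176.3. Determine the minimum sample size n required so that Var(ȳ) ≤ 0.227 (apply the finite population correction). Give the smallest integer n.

767

Without fpc, n₀ = s²/D = 176.3/0.227 = 776.6520.
With fpc, (1 − n/N)·s²/n ≤ D requires n ≥ n₀/(1 + n₀/N) = 776.6520/(1 + 776.6520/57962) = 766.3830.
Rounding up, n = 767.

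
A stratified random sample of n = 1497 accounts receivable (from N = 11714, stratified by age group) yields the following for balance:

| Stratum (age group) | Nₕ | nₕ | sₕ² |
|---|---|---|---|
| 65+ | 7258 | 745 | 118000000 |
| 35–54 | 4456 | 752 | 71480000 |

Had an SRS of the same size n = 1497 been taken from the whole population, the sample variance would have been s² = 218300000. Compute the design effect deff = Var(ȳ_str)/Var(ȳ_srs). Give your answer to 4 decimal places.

0.5189

Var(ȳ_str) = Σ Wₕ²(1−fₕ)sₕ²/nₕ with Wₕ = Nₕ/11714:
  65+: (7258/11714)²·(1−745/7258)·118000000/745 = 54564.897
  35–54: (4456/11714)²·(1−752/4456)·71480000/752 = 11433.322
  → Var(ȳ_str) = 65998.219.
Var(ȳ_srs) = (1 − 1497/11714)·218300000/1497 = 127189.16.
deff = 65998.219 / 127189.16 = 0.5189.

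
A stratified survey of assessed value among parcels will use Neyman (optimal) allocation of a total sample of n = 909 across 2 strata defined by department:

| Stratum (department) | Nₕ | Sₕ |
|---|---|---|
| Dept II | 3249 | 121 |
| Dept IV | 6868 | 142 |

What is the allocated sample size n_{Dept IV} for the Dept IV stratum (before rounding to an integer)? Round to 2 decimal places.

Neyman allocation: nₕ = n·NₕSₕ / Σⱼ NⱼSⱼ.
Σ NⱼSⱼ = 3249·121 + 6868·142 = 1.368385 × 10^6.
n_{Dept IV} = 909·6868·142 / (1.368385 × 10^6) = 647.85.

647.85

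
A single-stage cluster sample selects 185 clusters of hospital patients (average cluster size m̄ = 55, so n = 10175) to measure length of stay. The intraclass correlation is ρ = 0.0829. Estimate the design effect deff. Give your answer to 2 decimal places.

5.48

deff = 1 + (55 − 1)·0.0829 = 1 + 4.4766 = 5.4766.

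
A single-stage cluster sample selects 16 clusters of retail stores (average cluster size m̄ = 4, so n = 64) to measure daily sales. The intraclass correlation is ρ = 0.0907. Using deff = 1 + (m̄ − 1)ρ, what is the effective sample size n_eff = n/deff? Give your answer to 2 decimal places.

deff = 1 + (4 − 1)·0.0907 = 1 + 0.2721 = 1.2721.
n_eff = 64 / 1.2721 = 50.31.

50.31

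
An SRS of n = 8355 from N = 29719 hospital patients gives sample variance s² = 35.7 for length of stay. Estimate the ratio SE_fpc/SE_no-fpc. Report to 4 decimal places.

0.8479

f = n/N = 8355/29719 = 0.28113328.
SE_no-fpc = √(s²/n) = 0.06536735; SE_fpc = √((1−f)s²/n) = 0.055422367.
Ratio = √(1−f) = 0.84786008.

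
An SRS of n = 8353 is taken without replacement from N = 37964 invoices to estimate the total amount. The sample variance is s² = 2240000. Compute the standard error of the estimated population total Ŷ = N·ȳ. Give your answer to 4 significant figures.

Var(Ŷ) = N²·Var(ȳ) = N²·(1 − n/N)·s²/n.
f = 8353/37964 = 0.22002423; Var(ȳ) = 0.77997577·2240000/8353 = 209.16386.
Var(Ŷ) = 37964² · 209.16386 = 3.0146061 × 10^11.
SE(Ŷ) = √(3.0146061 × 10^11) = 549100.

549100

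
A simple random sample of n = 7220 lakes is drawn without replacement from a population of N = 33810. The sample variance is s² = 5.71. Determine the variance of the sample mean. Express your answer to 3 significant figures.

Under SRS without replacement, Var(ȳ) = (1 − f)·s²/n with f = n/N = 7220/33810 = 0.21354629.
Var(ȳ) = (1 − 0.21354629)·5.71/7220 = 0.78645371·7.9085873 × 10^-4 = 6.2197378 × 10^-4.

6.22 × 10^-4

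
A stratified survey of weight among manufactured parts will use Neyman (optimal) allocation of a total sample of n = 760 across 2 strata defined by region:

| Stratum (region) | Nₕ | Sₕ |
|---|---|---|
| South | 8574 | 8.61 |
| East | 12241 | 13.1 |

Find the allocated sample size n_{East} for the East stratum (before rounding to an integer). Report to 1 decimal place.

520.4

Neyman allocation: nₕ = n·NₕSₕ / Σⱼ NⱼSⱼ.
Σ NⱼSⱼ = 8574·8.61 + 12241·13.1 = 234179.24.
n_{East} = 760·12241·13.1 / 234179.24 = 520.4.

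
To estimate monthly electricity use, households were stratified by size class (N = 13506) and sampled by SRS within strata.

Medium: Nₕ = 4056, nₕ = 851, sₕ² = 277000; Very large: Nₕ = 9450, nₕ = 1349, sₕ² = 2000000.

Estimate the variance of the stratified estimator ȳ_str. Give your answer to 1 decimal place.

645.4

Var(ȳ_str) = Σₕ Wₕ²(1 − fₕ)sₕ²/nₕ with Wₕ = Nₕ/N, N = 13506.
Medium: Wₕ = 0.30031097; term = 0.30031097²·(1 − 0.20981262)·277000/851 = 23.196513.
Very large: Wₕ = 0.69968903; term = 0.69968903²·(1 − 0.14275132)·2000000/1349 = 622.20715.
Sum = 645.40366.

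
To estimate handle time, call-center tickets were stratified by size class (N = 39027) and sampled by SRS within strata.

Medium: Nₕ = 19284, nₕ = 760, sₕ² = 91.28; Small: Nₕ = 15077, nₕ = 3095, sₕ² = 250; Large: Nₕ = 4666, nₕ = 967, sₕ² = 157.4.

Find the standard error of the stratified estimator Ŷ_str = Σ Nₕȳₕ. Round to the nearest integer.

7766

Var(Ŷ_str) = Σₕ Nₕ²(1 − fₕ)sₕ²/nₕ.
Medium: 19284²·(1 − 760/19284)·91.28/760 = 4.290362 × 10^7.
Small: 15077²·(1 − 3095/15077)·250/3095 = 1.4592295 × 10^7.
Large: 4666²·(1 − 967/4666)·157.4/967 = 2.8093595 × 10^6.
Sum = 6.0305275 × 10^7.
SE = √(6.0305275 × 10^7) = 7766.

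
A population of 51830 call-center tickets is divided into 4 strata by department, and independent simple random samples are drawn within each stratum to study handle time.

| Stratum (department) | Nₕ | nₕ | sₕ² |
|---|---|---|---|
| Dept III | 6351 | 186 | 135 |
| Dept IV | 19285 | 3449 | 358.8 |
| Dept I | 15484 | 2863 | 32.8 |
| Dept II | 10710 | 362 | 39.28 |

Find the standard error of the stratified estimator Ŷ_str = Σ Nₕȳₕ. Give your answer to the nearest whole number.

8629

Var(Ŷ_str) = Σₕ Nₕ²(1 − fₕ)sₕ²/nₕ.
Dept III: 6351²·(1 − 186/6351)·135/186 = 2.8418164 × 10^7.
Dept IV: 19285²·(1 − 3449/19285)·358.8/3449 = 3.1770524 × 10^7.
Dept I: 15484²·(1 − 2863/15484)·32.8/2863 = 2.2388728 × 10^6.
Dept II: 10710²·(1 − 362/10710)·39.28/362 = 1.2025657 × 10^7.
Sum = 7.4453218 × 10^7.
SE = √(7.4453218 × 10^7) = 8629.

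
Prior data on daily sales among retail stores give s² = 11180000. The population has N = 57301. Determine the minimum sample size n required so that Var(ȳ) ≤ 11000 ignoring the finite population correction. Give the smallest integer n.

1017

Without fpc, n₀ = s²/D = 11180000/11000 = 1016.3636.
Rounding up, n = 1017.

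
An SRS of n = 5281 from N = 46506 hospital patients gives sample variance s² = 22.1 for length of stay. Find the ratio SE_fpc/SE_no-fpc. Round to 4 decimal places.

0.9415

f = n/N = 5281/46506 = 0.11355524.
SE_no-fpc = √(s²/n) = 0.064690134; SE_fpc = √((1−f)s²/n) = 0.060906535.
Ratio = √(1−f) = 0.94151195.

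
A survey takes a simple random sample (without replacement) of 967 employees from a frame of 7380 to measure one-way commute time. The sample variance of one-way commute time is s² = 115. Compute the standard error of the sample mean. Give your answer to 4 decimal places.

Under SRS without replacement, Var(ȳ) = (1 − f)·s²/n with f = n/N = 967/7380 = 0.13102981.
Var(ȳ) = (1 − 0.13102981)·115/967 = 0.86897019·0.11892451 = 0.10334185.
SE(ȳ) = √(0.10334185) = 0.3215.

0.3215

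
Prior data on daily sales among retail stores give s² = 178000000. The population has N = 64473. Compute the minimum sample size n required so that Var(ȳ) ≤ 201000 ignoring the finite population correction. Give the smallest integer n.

Without fpc, n₀ = s²/D = 178000000/201000 = 885.5721.
Rounding up, n = 886.

886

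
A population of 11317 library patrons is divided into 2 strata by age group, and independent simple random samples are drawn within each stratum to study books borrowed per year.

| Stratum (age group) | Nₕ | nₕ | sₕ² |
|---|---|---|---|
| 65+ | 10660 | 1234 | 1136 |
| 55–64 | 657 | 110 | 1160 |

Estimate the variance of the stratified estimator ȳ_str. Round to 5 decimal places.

Var(ȳ_str) = Σₕ Wₕ²(1 − fₕ)sₕ²/nₕ with Wₕ = Nₕ/N, N = 11317.
65+: Wₕ = 0.94194575; term = 0.94194575²·(1 − 0.11575985)·1136/1234 = 0.72224606.
55–64: Wₕ = 0.05805425; term = 0.05805425²·(1 − 0.16742770)·1160/110 = 0.029590709.
Sum = 0.75183677.

0.75184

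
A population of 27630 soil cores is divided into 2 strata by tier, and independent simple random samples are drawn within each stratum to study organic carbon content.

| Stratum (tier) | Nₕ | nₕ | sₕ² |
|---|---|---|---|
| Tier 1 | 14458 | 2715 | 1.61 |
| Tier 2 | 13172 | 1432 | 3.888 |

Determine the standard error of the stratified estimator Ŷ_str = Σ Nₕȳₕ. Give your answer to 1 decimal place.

Var(Ŷ_str) = Σₕ Nₕ²(1 − fₕ)sₕ²/nₕ.
Tier 1: 14458²·(1 − 2715/14458)·1.61/2715 = 100680.03.
Tier 2: 13172²·(1 − 1432/13172)·3.888/1432 = 419858.6.
Sum = 520538.63.
SE = √(520538.63) = 721.5.

721.5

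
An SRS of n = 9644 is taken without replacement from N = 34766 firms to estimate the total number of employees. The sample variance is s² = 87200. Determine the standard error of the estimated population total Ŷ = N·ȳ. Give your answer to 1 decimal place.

Var(Ŷ) = N²·Var(ȳ) = N²·(1 − n/N)·s²/n.
f = 9644/34766 = 0.27739746; Var(ȳ) = 0.72260254·87200/9644 = 6.5336937.
Var(Ŷ) = 34766² · 6.5336937 = 7.8971106 × 10^9.
SE(Ŷ) = √(7.8971106 × 10^9) = 88865.7.

88865.7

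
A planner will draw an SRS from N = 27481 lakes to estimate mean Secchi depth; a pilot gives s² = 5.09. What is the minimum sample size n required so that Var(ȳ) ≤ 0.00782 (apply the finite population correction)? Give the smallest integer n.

636

Without fpc, n₀ = s²/D = 5.09/0.00782 = 650.8951.
With fpc, (1 − n/N)·s²/n ≤ D requires n ≥ n₀/(1 + n₀/N) = 650.8951/(1 + 650.8951/27481) = 635.8352.
Rounding up, n = 636.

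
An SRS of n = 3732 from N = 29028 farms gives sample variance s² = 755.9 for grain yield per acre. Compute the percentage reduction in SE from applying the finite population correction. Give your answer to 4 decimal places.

f = n/N = 3732/29028 = 0.12856552.
SE_no-fpc = √(s²/n) = 0.45005061; SE_fpc = √((1−f)s²/n) = 0.42012519.
Ratio = √(1−f) = 0.93350655. Reduction = 100·(1 − 0.93350655) = 6.6493%.

6.6493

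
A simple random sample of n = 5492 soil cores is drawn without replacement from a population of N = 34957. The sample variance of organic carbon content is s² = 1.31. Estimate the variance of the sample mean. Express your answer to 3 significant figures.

2.01 × 10^-4

Under SRS without replacement, Var(ȳ) = (1 − f)·s²/n with f = n/N = 5492/34957 = 0.15710730.
Var(ȳ) = (1 − 0.15710730)·1.31/5492 = 0.84289270·2.3852877 × 10^-4 = 2.0105416 × 10^-4.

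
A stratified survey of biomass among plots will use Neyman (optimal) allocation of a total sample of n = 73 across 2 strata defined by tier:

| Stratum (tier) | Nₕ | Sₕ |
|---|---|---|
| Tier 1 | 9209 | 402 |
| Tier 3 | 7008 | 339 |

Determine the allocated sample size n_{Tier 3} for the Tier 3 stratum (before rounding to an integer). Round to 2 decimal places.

28.53

Neyman allocation: nₕ = n·NₕSₕ / Σⱼ NⱼSⱼ.
Σ NⱼSⱼ = 9209·402 + 7008·339 = 6.07773 × 10^6.
n_{Tier 3} = 73·7008·339 / (6.07773 × 10^6) = 28.53.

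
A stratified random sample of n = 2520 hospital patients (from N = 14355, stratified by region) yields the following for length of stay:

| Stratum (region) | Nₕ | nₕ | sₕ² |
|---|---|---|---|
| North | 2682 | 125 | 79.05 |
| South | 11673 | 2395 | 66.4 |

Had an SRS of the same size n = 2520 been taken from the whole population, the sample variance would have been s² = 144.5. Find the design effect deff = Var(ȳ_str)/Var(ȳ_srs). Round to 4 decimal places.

Var(ȳ_str) = Σ Wₕ²(1−fₕ)sₕ²/nₕ with Wₕ = Nₕ/14355:
  North: (2682/14355)²·(1−125/2682)·79.05/125 = 0.021046262
  South: (11673/14355)²·(1−2395/11673)·66.4/2395 = 0.014571123
  → Var(ȳ_str) = 0.035617385.
Var(ȳ_srs) = (1 − 2520/14355)·144.5/2520 = 0.047275091.
deff = 0.035617385 / 0.047275091 = 0.7534.

0.7534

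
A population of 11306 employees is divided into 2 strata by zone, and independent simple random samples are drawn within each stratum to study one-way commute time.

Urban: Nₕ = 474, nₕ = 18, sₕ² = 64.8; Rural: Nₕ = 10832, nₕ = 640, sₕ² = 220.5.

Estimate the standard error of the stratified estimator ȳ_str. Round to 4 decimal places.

Var(ȳ_str) = Σₕ Wₕ²(1 − fₕ)sₕ²/nₕ with Wₕ = Nₕ/N, N = 11306.
Urban: Wₕ = 0.04192464; term = 0.04192464²·(1 − 0.03797468)·64.8/18 = 0.0060873423.
Rural: Wₕ = 0.95807536; term = 0.95807536²·(1 − 0.05908419)·220.5/640 = 0.29756286.
Sum = 0.3036502.
SE = √(0.3036502) = 0.5510.

0.5510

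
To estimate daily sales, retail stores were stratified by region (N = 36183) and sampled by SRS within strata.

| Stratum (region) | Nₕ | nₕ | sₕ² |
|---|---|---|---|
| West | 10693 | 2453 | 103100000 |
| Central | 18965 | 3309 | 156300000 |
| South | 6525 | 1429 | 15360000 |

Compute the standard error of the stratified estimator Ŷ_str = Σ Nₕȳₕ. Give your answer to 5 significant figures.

Var(Ŷ_str) = Σₕ Nₕ²(1 − fₕ)sₕ²/nₕ.
West: 10693²·(1 − 2453/10693)·103100000/2453 = 3.7032915 × 10^12.
Central: 18965²·(1 − 3309/18965)·156300000/3309 = 1.4024774 × 10^13.
South: 6525²·(1 − 1429/6525)·15360000/1429 = 3.5741183 × 10^11.
Sum = 1.8085477 × 10^13.
SE = √(1.8085477 × 10^13) = 4.2527 × 10^6.

4.2527 × 10^6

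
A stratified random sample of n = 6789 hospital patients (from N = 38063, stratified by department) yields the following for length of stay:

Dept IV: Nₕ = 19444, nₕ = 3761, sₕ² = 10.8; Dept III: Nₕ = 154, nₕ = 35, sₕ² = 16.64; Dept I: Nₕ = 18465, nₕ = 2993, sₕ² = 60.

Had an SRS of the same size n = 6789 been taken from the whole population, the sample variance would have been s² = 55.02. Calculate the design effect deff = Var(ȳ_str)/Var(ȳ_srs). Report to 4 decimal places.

0.6853

Var(ȳ_str) = Σ Wₕ²(1−fₕ)sₕ²/nₕ with Wₕ = Nₕ/38063:
  Dept IV: (19444/38063)²·(1−3761/19444)·10.8/3761 = 6.0440653 × 10^-4
  Dept III: (154/38063)²·(1−35/154)·16.64/35 = 6.0137716 × 10^-6
  Dept I: (18465/38063)²·(1−2993/18465)·60/2993 = 0.0039530679
  → Var(ȳ_str) = 0.0045634882.
Var(ȳ_srs) = (1 − 6789/38063)·55.02/6789 = 0.0066587881.
deff = 0.0045634882 / 0.0066587881 = 0.6853.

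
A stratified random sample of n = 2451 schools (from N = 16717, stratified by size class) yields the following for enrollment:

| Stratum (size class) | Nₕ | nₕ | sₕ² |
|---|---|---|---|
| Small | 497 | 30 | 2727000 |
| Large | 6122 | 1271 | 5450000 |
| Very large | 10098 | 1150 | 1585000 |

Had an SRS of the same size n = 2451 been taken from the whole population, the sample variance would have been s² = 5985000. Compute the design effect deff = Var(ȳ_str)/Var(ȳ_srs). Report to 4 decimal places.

0.4688

Var(ȳ_str) = Σ Wₕ²(1−fₕ)sₕ²/nₕ with Wₕ = Nₕ/16717:
  Small: (497/16717)²·(1−30/497)·2727000/30 = 75.495396
  Large: (6122/16717)²·(1−1271/6122)·5450000/1271 = 455.67884
  Very large: (10098/16717)²·(1−1150/10098)·1585000/1150 = 445.63171
  → Var(ȳ_str) = 976.80595.
Var(ȳ_srs) = (1 − 2451/16717)·5985000/2451 = 2083.8417.
deff = 976.80595 / 2083.8417 = 0.4688.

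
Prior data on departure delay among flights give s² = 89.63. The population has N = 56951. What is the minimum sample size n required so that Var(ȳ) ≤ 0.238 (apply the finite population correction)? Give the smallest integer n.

Without fpc, n₀ = s²/D = 89.63/0.238 = 376.5966.
With fpc, (1 − n/N)·s²/n ≤ D requires n ≥ n₀/(1 + n₀/N) = 376.5966/(1 + 376.5966/56951) = 374.1227.
Rounding up, n = 375.

375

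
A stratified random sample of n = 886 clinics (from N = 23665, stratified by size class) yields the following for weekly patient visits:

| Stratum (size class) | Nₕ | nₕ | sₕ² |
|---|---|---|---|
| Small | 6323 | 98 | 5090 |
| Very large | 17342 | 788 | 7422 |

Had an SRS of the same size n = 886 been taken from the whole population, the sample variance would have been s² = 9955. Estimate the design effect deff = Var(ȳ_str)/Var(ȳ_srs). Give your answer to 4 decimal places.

0.7839

Var(ȳ_str) = Σ Wₕ²(1−fₕ)sₕ²/nₕ with Wₕ = Nₕ/23665:
  Small: (6323/23665)²·(1−98/6323)·5090/98 = 3.6504065
  Very large: (17342/23665)²·(1−788/17342)·7422/788 = 4.8281844
  → Var(ȳ_str) = 8.4785909.
Var(ȳ_srs) = (1 − 886/23665)·9955/886 = 10.815228.
deff = 8.4785909 / 10.815228 = 0.7839.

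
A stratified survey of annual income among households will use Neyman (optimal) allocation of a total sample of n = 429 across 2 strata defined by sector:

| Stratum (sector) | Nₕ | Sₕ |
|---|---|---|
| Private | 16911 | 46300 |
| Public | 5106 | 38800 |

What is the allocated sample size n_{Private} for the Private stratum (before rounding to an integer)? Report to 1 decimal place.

342.4

Neyman allocation: nₕ = n·NₕSₕ / Σⱼ NⱼSⱼ.
Σ NⱼSⱼ = 16911·46300 + 5106·38800 = 9.810921 × 10^8.
n_{Private} = 429·16911·46300 / (9.810921 × 10^8) = 342.4.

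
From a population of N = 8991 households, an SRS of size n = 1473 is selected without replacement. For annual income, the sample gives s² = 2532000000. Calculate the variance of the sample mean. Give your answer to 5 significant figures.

1.4373 × 10^6

Under SRS without replacement, Var(ȳ) = (1 − f)·s²/n with f = n/N = 1473/8991 = 0.16383050.
Var(ȳ) = (1 − 0.16383050)·2532000000/1473 = 0.83616950·1.7189409 × 10^6 = 1.437326 × 10^6.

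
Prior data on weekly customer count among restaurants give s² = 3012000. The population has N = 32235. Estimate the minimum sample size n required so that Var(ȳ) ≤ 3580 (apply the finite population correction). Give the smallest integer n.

Without fpc, n₀ = s²/D = 3012000/3580 = 841.3408.
With fpc, (1 − n/N)·s²/n ≤ D requires n ≥ n₀/(1 + n₀/N) = 841.3408/(1 + 841.3408/32235) = 819.9402.
Rounding up, n = 820.

820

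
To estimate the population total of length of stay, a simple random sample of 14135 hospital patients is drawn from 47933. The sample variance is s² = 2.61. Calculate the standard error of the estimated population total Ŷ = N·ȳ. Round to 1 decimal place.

546.9

Var(Ŷ) = N²·Var(ȳ) = N²·(1 − n/N)·s²/n.
f = 14135/47933 = 0.29489079; Var(ȳ) = 0.70510921·2.61/14135 = 1.3019703 × 10^-4.
Var(Ŷ) = 47933² · (1.3019703 × 10^-4) = 299137.11.
SE(Ŷ) = √(299137.11) = 546.9.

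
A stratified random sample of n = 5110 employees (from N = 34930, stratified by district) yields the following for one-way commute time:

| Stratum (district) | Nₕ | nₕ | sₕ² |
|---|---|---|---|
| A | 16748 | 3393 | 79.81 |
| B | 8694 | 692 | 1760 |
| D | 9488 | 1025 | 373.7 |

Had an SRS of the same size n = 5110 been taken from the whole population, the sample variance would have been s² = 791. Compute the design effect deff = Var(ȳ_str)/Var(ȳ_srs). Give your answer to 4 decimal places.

1.3116

Var(ȳ_str) = Σ Wₕ²(1−fₕ)sₕ²/nₕ with Wₕ = Nₕ/34930:
  A: (16748/34930)²·(1−3393/16748)·79.81/3393 = 0.0043120434
  B: (8694/34930)²·(1−692/8694)·1760/692 = 0.14501989
  D: (9488/34930)²·(1−1025/9488)·373.7/1025 = 0.023993913
  → Var(ȳ_str) = 0.17332585.
Var(ȳ_srs) = (1 − 5110/34930)·791/5110 = 0.13214923.
deff = 0.17332585 / 0.13214923 = 1.3116.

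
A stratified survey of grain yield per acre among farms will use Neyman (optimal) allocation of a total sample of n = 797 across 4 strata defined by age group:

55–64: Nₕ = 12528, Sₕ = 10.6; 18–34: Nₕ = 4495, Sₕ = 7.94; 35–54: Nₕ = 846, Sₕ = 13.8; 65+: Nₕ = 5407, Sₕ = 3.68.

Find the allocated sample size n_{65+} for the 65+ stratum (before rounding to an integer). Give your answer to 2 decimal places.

Neyman allocation: nₕ = n·NₕSₕ / Σⱼ NⱼSⱼ.
Σ NⱼSⱼ = 12528·10.6 + 4495·7.94 + 846·13.8 + 5407·3.68 = 200059.66.
n_{65+} = 797·5407·3.68 / 200059.66 = 79.27.

79.27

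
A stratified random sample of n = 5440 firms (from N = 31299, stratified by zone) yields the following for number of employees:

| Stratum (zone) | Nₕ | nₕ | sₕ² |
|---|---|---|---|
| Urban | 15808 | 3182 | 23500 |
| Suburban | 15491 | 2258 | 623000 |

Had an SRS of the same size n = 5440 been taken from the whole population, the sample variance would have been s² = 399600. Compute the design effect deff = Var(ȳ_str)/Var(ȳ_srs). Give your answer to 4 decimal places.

Var(ȳ_str) = Σ Wₕ²(1−fₕ)sₕ²/nₕ with Wₕ = Nₕ/31299:
  Urban: (15808/31299)²·(1−3182/15808)·23500/3182 = 1.5046985
  Suburban: (15491/31299)²·(1−2258/15491)·623000/2258 = 57.735237
  → Var(ȳ_str) = 59.239936.
Var(ȳ_srs) = (1 − 5440/31299)·399600/5440 = 60.688701.
deff = 59.239936 / 60.688701 = 0.9761.

0.9761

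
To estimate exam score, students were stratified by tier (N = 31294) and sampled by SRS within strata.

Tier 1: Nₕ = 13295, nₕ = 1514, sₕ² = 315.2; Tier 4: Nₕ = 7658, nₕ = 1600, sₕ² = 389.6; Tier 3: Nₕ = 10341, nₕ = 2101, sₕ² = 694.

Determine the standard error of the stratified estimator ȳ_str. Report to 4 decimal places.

Var(ȳ_str) = Σₕ Wₕ²(1 − fₕ)sₕ²/nₕ with Wₕ = Nₕ/N, N = 31294.
Tier 1: Wₕ = 0.42484182; term = 0.42484182²·(1 − 0.11387740)·315.2/1514 = 0.033297274.
Tier 4: Wₕ = 0.24471145; term = 0.24471145²·(1 − 0.20893184)·389.6/1600 = 0.011535102.
Tier 3: Wₕ = 0.33044673; term = 0.33044673²·(1 − 0.20317184)·694/2101 = 0.028740943.
Sum = 0.073573319.
SE = √(0.073573319) = 0.2712.

0.2712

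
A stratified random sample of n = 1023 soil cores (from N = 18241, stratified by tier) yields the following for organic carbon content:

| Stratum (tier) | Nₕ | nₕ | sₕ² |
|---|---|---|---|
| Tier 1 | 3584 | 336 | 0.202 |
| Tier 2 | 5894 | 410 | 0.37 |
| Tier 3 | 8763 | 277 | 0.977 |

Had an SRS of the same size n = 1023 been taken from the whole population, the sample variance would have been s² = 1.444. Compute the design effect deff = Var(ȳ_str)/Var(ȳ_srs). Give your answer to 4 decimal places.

0.6732

Var(ȳ_str) = Σ Wₕ²(1−fₕ)sₕ²/nₕ with Wₕ = Nₕ/18241:
  Tier 1: (3584/18241)²·(1−336/3584)·0.202/336 = 2.1032884 × 10^-5
  Tier 2: (5894/18241)²·(1−410/5894)·0.37/410 = 8.7665388 × 10^-5
  Tier 3: (8763/18241)²·(1−277/8763)·0.977/277 = 7.88267 × 10^-4
  → Var(ȳ_str) = 8.9696527 × 10^-4.
Var(ȳ_srs) = (1 − 1023/18241)·1.444/1023 = 0.0013323724.
deff = (8.9696527 × 10^-4) / 0.0013323724 = 0.6732.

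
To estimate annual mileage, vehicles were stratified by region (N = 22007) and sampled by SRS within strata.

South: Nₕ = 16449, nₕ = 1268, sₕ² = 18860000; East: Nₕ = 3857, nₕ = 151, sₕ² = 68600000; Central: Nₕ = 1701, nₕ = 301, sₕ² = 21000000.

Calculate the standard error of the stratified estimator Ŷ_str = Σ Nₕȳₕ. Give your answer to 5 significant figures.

Var(Ŷ_str) = Σₕ Nₕ²(1 − fₕ)sₕ²/nₕ.
South: 16449²·(1 − 1268/16449)·18860000/1268 = 3.7141746 × 10^12.
East: 3857²·(1 − 151/3857)·68600000/151 = 6.4938495 × 10^12.
Central: 1701²·(1 − 301/1701)·21000000/301 = 1.6614419 × 10^11.
Sum = 1.0374168 × 10^13.
SE = √(1.0374168 × 10^13) = 3.2209 × 10^6.

3.2209 × 10^6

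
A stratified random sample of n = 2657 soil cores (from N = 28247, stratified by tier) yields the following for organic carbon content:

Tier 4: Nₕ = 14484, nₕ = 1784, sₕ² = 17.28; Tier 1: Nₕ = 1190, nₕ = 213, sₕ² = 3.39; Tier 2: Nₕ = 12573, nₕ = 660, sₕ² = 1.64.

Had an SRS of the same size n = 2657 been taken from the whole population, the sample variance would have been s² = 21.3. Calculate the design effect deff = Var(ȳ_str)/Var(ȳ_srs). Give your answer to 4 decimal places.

0.3749

Var(ȳ_str) = Σ Wₕ²(1−fₕ)sₕ²/nₕ with Wₕ = Nₕ/28247:
  Tier 4: (14484/28247)²·(1−1784/14484)·17.28/1784 = 0.0022330398
  Tier 1: (1190/28247)²·(1−213/1190)·3.39/213 = 2.3190866 × 10^-5
  Tier 2: (12573/28247)²·(1−660/12573)·1.64/660 = 4.6646097 × 10^-4
  → Var(ȳ_str) = 0.0027226916.
Var(ȳ_srs) = (1 − 2657/28247)·21.3/2657 = 0.0072624977.
deff = 0.0027226916 / 0.0072624977 = 0.3749.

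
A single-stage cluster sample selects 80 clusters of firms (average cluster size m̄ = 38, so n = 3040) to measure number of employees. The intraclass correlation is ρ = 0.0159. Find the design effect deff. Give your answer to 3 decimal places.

deff = 1 + (38 − 1)·0.0159 = 1 + 0.5883 = 1.5883.

1.588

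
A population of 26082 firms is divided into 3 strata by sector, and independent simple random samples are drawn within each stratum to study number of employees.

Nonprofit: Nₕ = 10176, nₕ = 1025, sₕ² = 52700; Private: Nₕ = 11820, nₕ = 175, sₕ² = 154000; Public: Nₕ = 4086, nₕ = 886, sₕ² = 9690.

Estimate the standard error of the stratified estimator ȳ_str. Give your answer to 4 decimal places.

13.6127

Var(ȳ_str) = Σₕ Wₕ²(1 − fₕ)sₕ²/nₕ with Wₕ = Nₕ/N, N = 26082.
Nonprofit: Wₕ = 0.39015413; term = 0.39015413²·(1 − 0.10072720)·52700/1025 = 7.038022.
Private: Wₕ = 0.45318611; term = 0.45318611²·(1 − 0.01480541)·154000/175 = 178.05651.
Public: Wₕ = 0.15665977; term = 0.15665977²·(1 − 0.21683798)·9690/886 = 0.21021157.
Sum = 185.30474.
SE = √(185.30474) = 13.6127.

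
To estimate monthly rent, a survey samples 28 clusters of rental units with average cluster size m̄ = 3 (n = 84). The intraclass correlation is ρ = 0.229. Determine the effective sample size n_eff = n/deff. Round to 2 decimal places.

57.61

deff = 1 + (3 − 1)·0.229 = 1 + 0.458 = 1.458.
n_eff = 84 / 1.458 = 57.61.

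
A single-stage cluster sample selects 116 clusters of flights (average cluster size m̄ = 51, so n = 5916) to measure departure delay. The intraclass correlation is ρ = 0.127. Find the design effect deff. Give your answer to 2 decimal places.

deff = 1 + (51 − 1)·0.127 = 1 + 6.35 = 7.35.

7.35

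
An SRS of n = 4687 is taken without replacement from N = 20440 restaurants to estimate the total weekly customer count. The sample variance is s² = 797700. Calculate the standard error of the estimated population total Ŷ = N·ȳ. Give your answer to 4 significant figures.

Var(Ŷ) = N²·Var(ȳ) = N²·(1 − n/N)·s²/n.
f = 4687/20440 = 0.22930528; Var(ȳ) = 0.77069472·797700/4687 = 131.16774.
Var(Ŷ) = 20440² · 131.16774 = 5.4801042 × 10^10.
SE(Ŷ) = √(5.4801042 × 10^10) = 234100.

234100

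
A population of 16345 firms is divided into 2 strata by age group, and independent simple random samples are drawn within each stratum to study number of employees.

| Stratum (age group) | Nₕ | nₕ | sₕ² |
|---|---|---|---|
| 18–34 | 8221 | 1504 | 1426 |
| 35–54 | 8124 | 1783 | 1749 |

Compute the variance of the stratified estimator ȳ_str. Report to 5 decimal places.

0.38512

Var(ȳ_str) = Σₕ Wₕ²(1 − fₕ)sₕ²/nₕ with Wₕ = Nₕ/N, N = 16345.
18–34: Wₕ = 0.50296727; term = 0.50296727²·(1 − 0.18294611)·1426/1504 = 0.19597552.
35–54: Wₕ = 0.49703273; term = 0.49703273²·(1 − 0.21947317)·1749/1783 = 0.18914562.
Sum = 0.38512114.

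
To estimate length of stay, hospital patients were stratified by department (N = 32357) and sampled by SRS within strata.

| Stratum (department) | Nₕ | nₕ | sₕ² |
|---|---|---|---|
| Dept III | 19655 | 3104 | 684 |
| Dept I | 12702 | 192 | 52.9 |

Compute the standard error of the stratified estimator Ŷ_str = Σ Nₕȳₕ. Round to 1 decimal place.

10745.5

Var(Ŷ_str) = Σₕ Nₕ²(1 − fₕ)sₕ²/nₕ.
Dept III: 19655²·(1 − 3104/19655)·684/3104 = 7.1685559 × 10^7.
Dept I: 12702²·(1 − 192/12702)·52.9/192 = 4.3780817 × 10^7.
Sum = 1.1546638 × 10^8.
SE = √(1.1546638 × 10^8) = 10745.5.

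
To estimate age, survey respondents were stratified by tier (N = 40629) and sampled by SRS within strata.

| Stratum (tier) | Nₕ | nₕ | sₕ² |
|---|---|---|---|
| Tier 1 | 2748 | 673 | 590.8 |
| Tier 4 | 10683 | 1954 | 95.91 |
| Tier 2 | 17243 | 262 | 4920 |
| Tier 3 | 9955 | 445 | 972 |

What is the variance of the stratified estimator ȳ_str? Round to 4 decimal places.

Var(ȳ_str) = Σₕ Wₕ²(1 − fₕ)sₕ²/nₕ with Wₕ = Nₕ/N, N = 40629.
Tier 1: Wₕ = 0.06763642; term = 0.06763642²·(1 − 0.24490539)·590.8/673 = 0.0030324105.
Tier 4: Wₕ = 0.26294026; term = 0.26294026²·(1 − 0.18290742)·95.91/1954 = 0.0027728399.
Tier 2: Wₕ = 0.42440129; term = 0.42440129²·(1 − 0.01519457)·4920/262 = 3.3309463.
Tier 3: Wₕ = 0.24502203; term = 0.24502203²·(1 − 0.04470116)·972/445 = 0.12527251.
Sum = 3.4620241.

3.4620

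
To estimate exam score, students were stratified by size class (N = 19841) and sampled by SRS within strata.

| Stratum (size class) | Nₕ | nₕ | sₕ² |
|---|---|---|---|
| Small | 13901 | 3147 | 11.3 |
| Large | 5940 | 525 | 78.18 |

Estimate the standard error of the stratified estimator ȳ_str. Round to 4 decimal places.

Var(ȳ_str) = Σₕ Wₕ²(1 − fₕ)sₕ²/nₕ with Wₕ = Nₕ/N, N = 19841.
Small: Wₕ = 0.70061993; term = 0.70061993²·(1 − 0.22638659)·11.3/3147 = 0.0013635487.
Large: Wₕ = 0.29938007; term = 0.29938007²·(1 − 0.08838384)·78.18/525 = 0.012167298.
Sum = 0.013530847.
SE = √(0.013530847) = 0.1163.

0.1163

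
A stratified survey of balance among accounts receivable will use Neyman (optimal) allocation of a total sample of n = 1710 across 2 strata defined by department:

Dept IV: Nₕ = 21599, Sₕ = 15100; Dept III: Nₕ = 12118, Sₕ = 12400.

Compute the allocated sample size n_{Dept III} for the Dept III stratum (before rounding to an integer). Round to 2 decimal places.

539.35

Neyman allocation: nₕ = n·NₕSₕ / Σⱼ NⱼSⱼ.
Σ NⱼSⱼ = 21599·15100 + 12118·12400 = 4.764081 × 10^8.
n_{Dept III} = 1710·12118·12400 / (4.764081 × 10^8) = 539.35.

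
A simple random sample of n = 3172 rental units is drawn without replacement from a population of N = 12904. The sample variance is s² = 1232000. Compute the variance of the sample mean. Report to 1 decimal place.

292.9

Under SRS without replacement, Var(ȳ) = (1 − f)·s²/n with f = n/N = 3172/12904 = 0.24581525.
Var(ȳ) = (1 − 0.24581525)·1232000/3172 = 0.75418475·388.39849 = 292.92422.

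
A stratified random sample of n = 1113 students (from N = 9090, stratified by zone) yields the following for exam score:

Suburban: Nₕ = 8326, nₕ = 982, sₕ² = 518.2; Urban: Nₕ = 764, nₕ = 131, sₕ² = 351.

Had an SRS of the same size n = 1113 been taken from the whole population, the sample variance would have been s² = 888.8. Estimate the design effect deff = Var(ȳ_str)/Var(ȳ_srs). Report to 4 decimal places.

0.5796

Var(ȳ_str) = Σ Wₕ²(1−fₕ)sₕ²/nₕ with Wₕ = Nₕ/9090:
  Suburban: (8326/9090)²·(1−982/8326)·518.2/982 = 0.39050557
  Urban: (764/9090)²·(1−131/764)·351/131 = 0.015682133
  → Var(ȳ_str) = 0.4061877.
Var(ȳ_srs) = (1 − 1113/9090)·888.8/1113 = 0.70078467.
deff = 0.4061877 / 0.70078467 = 0.5796.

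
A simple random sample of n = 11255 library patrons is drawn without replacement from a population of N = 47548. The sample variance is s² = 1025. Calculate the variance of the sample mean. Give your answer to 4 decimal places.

Under SRS without replacement, Var(ȳ) = (1 − f)·s²/n with f = n/N = 11255/47548 = 0.23670817.
Var(ȳ) = (1 − 0.23670817)·1025/11255 = 0.76329183·0.091070635 = 0.069513472.

0.0695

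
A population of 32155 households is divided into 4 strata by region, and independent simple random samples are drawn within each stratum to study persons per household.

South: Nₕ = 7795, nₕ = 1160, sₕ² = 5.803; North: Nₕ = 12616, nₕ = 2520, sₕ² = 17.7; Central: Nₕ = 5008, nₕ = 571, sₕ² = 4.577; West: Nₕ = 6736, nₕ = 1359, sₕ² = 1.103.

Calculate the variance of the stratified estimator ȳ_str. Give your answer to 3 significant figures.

0.00132

Var(ȳ_str) = Σₕ Wₕ²(1 − fₕ)sₕ²/nₕ with Wₕ = Nₕ/N, N = 32155.
South: Wₕ = 0.24241953; term = 0.24241953²·(1 − 0.14881334)·5.803/1160 = 2.5023877 × 10^-4.
North: Wₕ = 0.39234956; term = 0.39234956²·(1 − 0.19974635)·17.7/2520 = 8.6526018 × 10^-4.
Central: Wₕ = 0.15574561; term = 0.15574561²·(1 − 0.11401757)·4.577/571 = 1.7226678 × 10^-4.
West: Wₕ = 0.20948531; term = 0.20948531²·(1 − 0.20175178)·1.103/1359 = 2.843159 × 10^-5.
Sum = 0.0013161973.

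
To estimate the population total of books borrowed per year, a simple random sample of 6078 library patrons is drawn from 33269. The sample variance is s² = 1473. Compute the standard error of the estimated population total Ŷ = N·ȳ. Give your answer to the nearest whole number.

14807

Var(Ŷ) = N²·Var(ȳ) = N²·(1 − n/N)·s²/n.
f = 6078/33269 = 0.18269260; Var(ȳ) = 0.81730740·1473/6078 = 0.19807401.
Var(Ŷ) = 33269² · 0.19807401 = 2.1923354 × 10^8.
SE(Ŷ) = √(2.1923354 × 10^8) = 14807.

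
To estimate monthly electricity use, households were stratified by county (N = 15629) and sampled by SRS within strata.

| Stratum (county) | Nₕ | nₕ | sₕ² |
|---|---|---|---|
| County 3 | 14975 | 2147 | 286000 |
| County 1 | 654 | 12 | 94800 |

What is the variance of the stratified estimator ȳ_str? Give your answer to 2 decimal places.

118.34

Var(ȳ_str) = Σₕ Wₕ²(1 − fₕ)sₕ²/nₕ with Wₕ = Nₕ/N, N = 15629.
County 3: Wₕ = 0.95815471; term = 0.95815471²·(1 − 0.14337229)·286000/2147 = 104.76046.
County 1: Wₕ = 0.04184529; term = 0.04184529²·(1 − 0.01834862)·94800/12 = 13.579303.
Sum = 118.33976.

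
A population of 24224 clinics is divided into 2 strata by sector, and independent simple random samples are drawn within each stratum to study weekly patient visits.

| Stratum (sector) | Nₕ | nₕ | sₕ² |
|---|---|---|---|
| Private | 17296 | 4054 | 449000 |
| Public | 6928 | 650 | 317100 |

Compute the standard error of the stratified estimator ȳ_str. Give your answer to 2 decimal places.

8.91

Var(ȳ_str) = Σₕ Wₕ²(1 − fₕ)sₕ²/nₕ with Wₕ = Nₕ/N, N = 24224.
Private: Wₕ = 0.71400264; term = 0.71400264²·(1 − 0.23438945)·449000/4054 = 43.228498.
Public: Wₕ = 0.28599736; term = 0.28599736²·(1 − 0.09382217)·317100/650 = 36.159329.
Sum = 79.387827.
SE = √(79.387827) = 8.91.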